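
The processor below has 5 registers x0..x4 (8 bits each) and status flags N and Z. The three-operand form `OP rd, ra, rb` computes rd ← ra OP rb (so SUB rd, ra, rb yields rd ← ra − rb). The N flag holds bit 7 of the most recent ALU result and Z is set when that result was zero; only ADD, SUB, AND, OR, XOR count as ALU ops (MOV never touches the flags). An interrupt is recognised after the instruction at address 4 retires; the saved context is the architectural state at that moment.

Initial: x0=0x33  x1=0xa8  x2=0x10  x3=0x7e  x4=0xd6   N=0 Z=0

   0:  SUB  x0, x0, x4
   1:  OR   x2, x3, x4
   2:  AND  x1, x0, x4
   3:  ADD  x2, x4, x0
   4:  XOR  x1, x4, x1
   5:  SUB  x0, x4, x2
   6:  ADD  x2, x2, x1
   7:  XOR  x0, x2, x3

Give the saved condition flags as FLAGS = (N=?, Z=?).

after  0: x0=0x5d x1=0xa8 x2=0x10 x3=0x7e x4=0xd6  N=0 Z=0
after  1: x0=0x5d x1=0xa8 x2=0xfe x3=0x7e x4=0xd6  N=1 Z=0
after  2: x0=0x5d x1=0x54 x2=0xfe x3=0x7e x4=0xd6  N=0 Z=0
after  3: x0=0x5d x1=0x54 x2=0x33 x3=0x7e x4=0xd6  N=0 Z=0
after  4: x0=0x5d x1=0x82 x2=0x33 x3=0x7e x4=0xd6  N=1 Z=0
-- IRQ taken; context saved, return-PC = 5 --

FLAGS = (N=1, Z=0)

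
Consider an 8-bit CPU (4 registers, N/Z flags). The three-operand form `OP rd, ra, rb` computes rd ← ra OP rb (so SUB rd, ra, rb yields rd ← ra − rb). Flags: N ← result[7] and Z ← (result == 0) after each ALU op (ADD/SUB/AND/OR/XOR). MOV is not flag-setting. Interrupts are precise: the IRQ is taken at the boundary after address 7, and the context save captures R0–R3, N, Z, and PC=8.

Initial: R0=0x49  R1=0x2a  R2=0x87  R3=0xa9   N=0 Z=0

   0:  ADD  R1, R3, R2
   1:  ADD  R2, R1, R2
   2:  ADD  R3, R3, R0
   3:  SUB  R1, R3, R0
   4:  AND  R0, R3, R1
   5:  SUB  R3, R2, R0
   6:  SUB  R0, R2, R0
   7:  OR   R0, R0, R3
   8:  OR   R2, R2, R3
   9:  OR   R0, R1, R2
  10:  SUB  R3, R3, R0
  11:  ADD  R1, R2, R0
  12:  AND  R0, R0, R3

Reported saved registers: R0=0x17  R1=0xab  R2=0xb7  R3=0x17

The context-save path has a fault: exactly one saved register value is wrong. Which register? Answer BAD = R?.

BAD = R1

after  0: R0=0x49 R1=0x30 R2=0x87 R3=0xa9  N=0 Z=0
after  1: R0=0x49 R1=0x30 R2=0xb7 R3=0xa9  N=1 Z=0
after  2: R0=0x49 R1=0x30 R2=0xb7 R3=0xf2  N=1 Z=0
after  3: R0=0x49 R1=0xa9 R2=0xb7 R3=0xf2  N=1 Z=0
after  4: R0=0xa0 R1=0xa9 R2=0xb7 R3=0xf2  N=1 Z=0
after  5: R0=0xa0 R1=0xa9 R2=0xb7 R3=0x17  N=0 Z=0
after  6: R0=0x17 R1=0xa9 R2=0xb7 R3=0x17  N=0 Z=0
after  7: R0=0x17 R1=0xa9 R2=0xb7 R3=0x17  N=0 Z=0
-- IRQ taken; context saved, return-PC = 8 --
mismatch: R1: reported 0xab vs actual 0xa9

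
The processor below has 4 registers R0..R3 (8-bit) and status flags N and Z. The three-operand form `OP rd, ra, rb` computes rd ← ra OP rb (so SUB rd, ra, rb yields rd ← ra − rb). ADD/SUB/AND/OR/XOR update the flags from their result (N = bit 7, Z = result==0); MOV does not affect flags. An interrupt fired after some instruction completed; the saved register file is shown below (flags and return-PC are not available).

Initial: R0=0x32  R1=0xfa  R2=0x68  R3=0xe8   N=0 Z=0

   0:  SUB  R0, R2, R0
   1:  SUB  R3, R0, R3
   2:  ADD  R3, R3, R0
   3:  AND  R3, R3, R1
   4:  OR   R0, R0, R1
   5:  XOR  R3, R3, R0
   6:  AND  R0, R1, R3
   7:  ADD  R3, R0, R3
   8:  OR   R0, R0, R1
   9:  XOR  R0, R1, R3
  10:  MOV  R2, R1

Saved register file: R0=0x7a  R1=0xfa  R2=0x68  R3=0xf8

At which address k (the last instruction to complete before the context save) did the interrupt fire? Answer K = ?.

K = 7

after  0: R0=0x36 R1=0xfa R2=0x68 R3=0xe8  N=0 Z=0
after  1: R0=0x36 R1=0xfa R2=0x68 R3=0x4e  N=0 Z=0
after  2: R0=0x36 R1=0xfa R2=0x68 R3=0x84  N=1 Z=0
after  3: R0=0x36 R1=0xfa R2=0x68 R3=0x80  N=1 Z=0
after  4: R0=0xfe R1=0xfa R2=0x68 R3=0x80  N=1 Z=0
after  5: R0=0xfe R1=0xfa R2=0x68 R3=0x7e  N=0 Z=0
after  6: R0=0x7a R1=0xfa R2=0x68 R3=0x7e  N=0 Z=0
after  7: R0=0x7a R1=0xfa R2=0x68 R3=0xf8  N=1 Z=0
-- IRQ taken; context saved, return-PC = 8 --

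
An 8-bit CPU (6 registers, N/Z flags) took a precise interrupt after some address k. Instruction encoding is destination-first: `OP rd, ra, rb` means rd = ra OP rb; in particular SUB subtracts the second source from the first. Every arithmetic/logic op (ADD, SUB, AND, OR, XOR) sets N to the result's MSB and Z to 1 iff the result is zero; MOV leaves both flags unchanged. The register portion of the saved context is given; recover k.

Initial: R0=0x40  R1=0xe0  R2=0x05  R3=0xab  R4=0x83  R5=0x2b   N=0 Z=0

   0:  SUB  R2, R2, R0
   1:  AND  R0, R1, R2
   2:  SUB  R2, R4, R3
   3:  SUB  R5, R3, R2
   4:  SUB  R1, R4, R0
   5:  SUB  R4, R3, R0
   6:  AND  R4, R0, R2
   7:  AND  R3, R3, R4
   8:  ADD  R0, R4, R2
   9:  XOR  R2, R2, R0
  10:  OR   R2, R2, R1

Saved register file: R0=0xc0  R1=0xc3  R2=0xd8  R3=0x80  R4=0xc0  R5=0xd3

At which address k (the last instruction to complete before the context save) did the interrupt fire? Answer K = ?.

after  0: R0=0x40 R1=0xe0 R2=0xc5 R3=0xab R4=0x83 R5=0x2b  N=1 Z=0
after  1: R0=0xc0 R1=0xe0 R2=0xc5 R3=0xab R4=0x83 R5=0x2b  N=1 Z=0
after  2: R0=0xc0 R1=0xe0 R2=0xd8 R3=0xab R4=0x83 R5=0x2b  N=1 Z=0
after  3: R0=0xc0 R1=0xe0 R2=0xd8 R3=0xab R4=0x83 R5=0xd3  N=1 Z=0
after  4: R0=0xc0 R1=0xc3 R2=0xd8 R3=0xab R4=0x83 R5=0xd3  N=1 Z=0
after  5: R0=0xc0 R1=0xc3 R2=0xd8 R3=0xab R4=0xeb R5=0xd3  N=1 Z=0
after  6: R0=0xc0 R1=0xc3 R2=0xd8 R3=0xab R4=0xc0 R5=0xd3  N=1 Z=0
after  7: R0=0xc0 R1=0xc3 R2=0xd8 R3=0x80 R4=0xc0 R5=0xd3  N=1 Z=0
-- IRQ taken; context saved, return-PC = 8 --

K = 7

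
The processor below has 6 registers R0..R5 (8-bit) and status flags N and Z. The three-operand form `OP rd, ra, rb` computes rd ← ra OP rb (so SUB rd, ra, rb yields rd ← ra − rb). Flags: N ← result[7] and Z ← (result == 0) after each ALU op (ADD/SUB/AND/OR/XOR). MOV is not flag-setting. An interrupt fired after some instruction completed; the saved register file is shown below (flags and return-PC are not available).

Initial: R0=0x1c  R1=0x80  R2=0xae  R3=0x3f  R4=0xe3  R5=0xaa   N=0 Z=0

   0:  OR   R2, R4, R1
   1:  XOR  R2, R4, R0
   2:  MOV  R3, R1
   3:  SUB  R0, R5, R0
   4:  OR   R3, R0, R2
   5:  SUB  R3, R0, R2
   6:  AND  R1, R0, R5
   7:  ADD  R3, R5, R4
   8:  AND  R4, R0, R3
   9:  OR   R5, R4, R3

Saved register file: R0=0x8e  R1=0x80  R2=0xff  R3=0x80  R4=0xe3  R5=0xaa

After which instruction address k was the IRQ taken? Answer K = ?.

after  0: R0=0x1c R1=0x80 R2=0xe3 R3=0x3f R4=0xe3 R5=0xaa  N=1 Z=0
after  1: R0=0x1c R1=0x80 R2=0xff R3=0x3f R4=0xe3 R5=0xaa  N=1 Z=0
after  2: R0=0x1c R1=0x80 R2=0xff R3=0x80 R4=0xe3 R5=0xaa  N=1 Z=0
after  3: R0=0x8e R1=0x80 R2=0xff R3=0x80 R4=0xe3 R5=0xaa  N=1 Z=0
-- IRQ taken; context saved, return-PC = 4 --

K = 3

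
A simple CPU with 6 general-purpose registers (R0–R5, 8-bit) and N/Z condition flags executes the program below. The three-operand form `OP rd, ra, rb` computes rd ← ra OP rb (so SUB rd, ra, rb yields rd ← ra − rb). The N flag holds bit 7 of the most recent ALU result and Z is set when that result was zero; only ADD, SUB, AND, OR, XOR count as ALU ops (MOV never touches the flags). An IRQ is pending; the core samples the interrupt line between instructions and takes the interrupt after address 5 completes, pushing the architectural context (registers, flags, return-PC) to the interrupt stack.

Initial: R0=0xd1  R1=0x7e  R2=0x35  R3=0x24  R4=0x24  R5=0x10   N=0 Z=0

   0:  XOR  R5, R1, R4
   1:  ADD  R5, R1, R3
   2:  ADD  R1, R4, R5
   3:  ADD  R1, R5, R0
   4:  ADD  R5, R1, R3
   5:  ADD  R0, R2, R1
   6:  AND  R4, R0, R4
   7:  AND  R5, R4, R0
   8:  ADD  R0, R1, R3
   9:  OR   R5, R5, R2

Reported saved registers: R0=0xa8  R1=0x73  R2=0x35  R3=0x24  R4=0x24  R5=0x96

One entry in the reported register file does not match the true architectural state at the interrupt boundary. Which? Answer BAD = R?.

BAD = R5

after  0: R0=0xd1 R1=0x7e R2=0x35 R3=0x24 R4=0x24 R5=0x5a  N=0 Z=0
after  1: R0=0xd1 R1=0x7e R2=0x35 R3=0x24 R4=0x24 R5=0xa2  N=1 Z=0
after  2: R0=0xd1 R1=0xc6 R2=0x35 R3=0x24 R4=0x24 R5=0xa2  N=1 Z=0
after  3: R0=0xd1 R1=0x73 R2=0x35 R3=0x24 R4=0x24 R5=0xa2  N=0 Z=0
after  4: R0=0xd1 R1=0x73 R2=0x35 R3=0x24 R4=0x24 R5=0x97  N=1 Z=0
after  5: R0=0xa8 R1=0x73 R2=0x35 R3=0x24 R4=0x24 R5=0x97  N=1 Z=0
-- IRQ taken; context saved, return-PC = 6 --
mismatch: R5: reported 0x96 vs actual 0x97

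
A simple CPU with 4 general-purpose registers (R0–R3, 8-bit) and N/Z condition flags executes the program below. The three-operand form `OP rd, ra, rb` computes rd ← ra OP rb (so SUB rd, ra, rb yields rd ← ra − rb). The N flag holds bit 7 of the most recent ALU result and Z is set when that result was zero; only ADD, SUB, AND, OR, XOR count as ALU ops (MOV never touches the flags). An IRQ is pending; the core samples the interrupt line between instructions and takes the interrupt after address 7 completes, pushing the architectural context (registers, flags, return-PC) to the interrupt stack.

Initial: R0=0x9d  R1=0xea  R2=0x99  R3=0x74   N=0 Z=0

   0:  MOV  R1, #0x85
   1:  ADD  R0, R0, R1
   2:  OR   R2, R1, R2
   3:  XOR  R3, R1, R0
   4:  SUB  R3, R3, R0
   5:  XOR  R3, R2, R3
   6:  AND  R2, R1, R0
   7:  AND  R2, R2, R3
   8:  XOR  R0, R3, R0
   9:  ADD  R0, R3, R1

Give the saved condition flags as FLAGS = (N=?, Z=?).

after  0: R0=0x9d R1=0x85 R2=0x99 R3=0x74  N=0 Z=0
after  1: R0=0x22 R1=0x85 R2=0x99 R3=0x74  N=0 Z=0
after  2: R0=0x22 R1=0x85 R2=0x9d R3=0x74  N=1 Z=0
after  3: R0=0x22 R1=0x85 R2=0x9d R3=0xa7  N=1 Z=0
after  4: R0=0x22 R1=0x85 R2=0x9d R3=0x85  N=1 Z=0
after  5: R0=0x22 R1=0x85 R2=0x9d R3=0x18  N=0 Z=0
after  6: R0=0x22 R1=0x85 R2=0x00 R3=0x18  N=0 Z=1
after  7: R0=0x22 R1=0x85 R2=0x00 R3=0x18  N=0 Z=1
-- IRQ taken; context saved, return-PC = 8 --

FLAGS = (N=0, Z=1)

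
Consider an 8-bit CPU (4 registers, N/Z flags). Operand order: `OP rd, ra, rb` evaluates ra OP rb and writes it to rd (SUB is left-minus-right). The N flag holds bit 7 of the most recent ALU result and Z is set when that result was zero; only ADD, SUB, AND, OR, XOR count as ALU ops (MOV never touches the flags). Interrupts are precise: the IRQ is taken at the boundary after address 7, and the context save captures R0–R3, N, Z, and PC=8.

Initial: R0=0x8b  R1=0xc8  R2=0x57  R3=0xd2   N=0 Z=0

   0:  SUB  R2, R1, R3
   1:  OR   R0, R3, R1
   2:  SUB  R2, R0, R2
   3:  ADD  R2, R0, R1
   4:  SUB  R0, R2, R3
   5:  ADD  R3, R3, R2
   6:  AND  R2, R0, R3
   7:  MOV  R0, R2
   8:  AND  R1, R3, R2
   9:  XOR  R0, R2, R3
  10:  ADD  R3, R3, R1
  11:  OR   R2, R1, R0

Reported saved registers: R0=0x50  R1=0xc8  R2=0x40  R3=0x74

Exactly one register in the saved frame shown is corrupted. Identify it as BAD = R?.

after  0: R0=0x8b R1=0xc8 R2=0xf6 R3=0xd2  N=1 Z=0
after  1: R0=0xda R1=0xc8 R2=0xf6 R3=0xd2  N=1 Z=0
after  2: R0=0xda R1=0xc8 R2=0xe4 R3=0xd2  N=1 Z=0
after  3: R0=0xda R1=0xc8 R2=0xa2 R3=0xd2  N=1 Z=0
after  4: R0=0xd0 R1=0xc8 R2=0xa2 R3=0xd2  N=1 Z=0
after  5: R0=0xd0 R1=0xc8 R2=0xa2 R3=0x74  N=0 Z=0
after  6: R0=0xd0 R1=0xc8 R2=0x50 R3=0x74  N=0 Z=0
after  7: R0=0x50 R1=0xc8 R2=0x50 R3=0x74  N=0 Z=0
-- IRQ taken; context saved, return-PC = 8 --
mismatch: R2: reported 0x40 vs actual 0x50

BAD = R2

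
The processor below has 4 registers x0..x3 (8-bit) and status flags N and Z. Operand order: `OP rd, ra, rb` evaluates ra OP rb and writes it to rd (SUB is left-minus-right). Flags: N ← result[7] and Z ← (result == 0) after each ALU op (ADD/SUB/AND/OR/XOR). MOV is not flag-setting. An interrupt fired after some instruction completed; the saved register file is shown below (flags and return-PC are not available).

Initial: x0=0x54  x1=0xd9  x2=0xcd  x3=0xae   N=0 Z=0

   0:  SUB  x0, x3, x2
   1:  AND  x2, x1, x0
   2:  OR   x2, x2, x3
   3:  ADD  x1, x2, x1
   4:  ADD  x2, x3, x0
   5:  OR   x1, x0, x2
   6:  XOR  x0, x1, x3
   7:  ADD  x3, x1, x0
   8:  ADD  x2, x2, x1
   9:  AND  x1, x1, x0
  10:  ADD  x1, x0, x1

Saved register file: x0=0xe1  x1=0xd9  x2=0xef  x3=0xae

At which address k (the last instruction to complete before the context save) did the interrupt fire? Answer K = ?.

K = 2

after  0: x0=0xe1 x1=0xd9 x2=0xcd x3=0xae  N=1 Z=0
after  1: x0=0xe1 x1=0xd9 x2=0xc1 x3=0xae  N=1 Z=0
after  2: x0=0xe1 x1=0xd9 x2=0xef x3=0xae  N=1 Z=0
-- IRQ taken; context saved, return-PC = 3 --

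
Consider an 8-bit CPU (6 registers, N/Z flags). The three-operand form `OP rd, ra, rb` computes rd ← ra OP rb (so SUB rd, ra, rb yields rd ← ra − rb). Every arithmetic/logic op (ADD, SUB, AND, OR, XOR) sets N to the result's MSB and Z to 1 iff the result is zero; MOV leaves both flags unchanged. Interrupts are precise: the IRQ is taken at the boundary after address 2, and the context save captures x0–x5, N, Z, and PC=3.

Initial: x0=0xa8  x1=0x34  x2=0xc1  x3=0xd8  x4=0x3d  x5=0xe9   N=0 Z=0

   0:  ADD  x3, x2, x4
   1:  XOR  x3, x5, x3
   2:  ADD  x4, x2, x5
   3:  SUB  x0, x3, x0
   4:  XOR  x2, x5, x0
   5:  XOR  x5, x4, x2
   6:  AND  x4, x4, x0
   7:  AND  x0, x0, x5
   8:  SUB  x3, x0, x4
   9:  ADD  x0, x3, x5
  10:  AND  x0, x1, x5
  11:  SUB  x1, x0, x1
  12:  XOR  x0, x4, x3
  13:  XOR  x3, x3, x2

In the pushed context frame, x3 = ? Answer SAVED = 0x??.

SAVED = 0x17

after  0: x0=0xa8 x1=0x34 x2=0xc1 x3=0xfe x4=0x3d x5=0xe9  N=1 Z=0
after  1: x0=0xa8 x1=0x34 x2=0xc1 x3=0x17 x4=0x3d x5=0xe9  N=0 Z=0
after  2: x0=0xa8 x1=0x34 x2=0xc1 x3=0x17 x4=0xaa x5=0xe9  N=1 Z=0
-- IRQ taken; context saved, return-PC = 3 --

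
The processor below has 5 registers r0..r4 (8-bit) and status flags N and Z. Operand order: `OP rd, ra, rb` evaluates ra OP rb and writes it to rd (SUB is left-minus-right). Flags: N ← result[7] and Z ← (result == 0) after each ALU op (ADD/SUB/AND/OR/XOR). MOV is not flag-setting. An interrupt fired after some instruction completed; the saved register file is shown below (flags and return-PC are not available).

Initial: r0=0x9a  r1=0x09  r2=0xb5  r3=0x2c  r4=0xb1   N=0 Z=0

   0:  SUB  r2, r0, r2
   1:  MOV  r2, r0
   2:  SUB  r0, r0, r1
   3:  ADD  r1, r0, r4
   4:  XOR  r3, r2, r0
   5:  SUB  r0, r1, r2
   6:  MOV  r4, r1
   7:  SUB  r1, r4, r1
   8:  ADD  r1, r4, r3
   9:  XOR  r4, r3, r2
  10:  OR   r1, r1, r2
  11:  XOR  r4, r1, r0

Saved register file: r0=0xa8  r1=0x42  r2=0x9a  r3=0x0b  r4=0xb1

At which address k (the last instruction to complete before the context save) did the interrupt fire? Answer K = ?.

after  0: r0=0x9a r1=0x09 r2=0xe5 r3=0x2c r4=0xb1  N=1 Z=0
after  1: r0=0x9a r1=0x09 r2=0x9a r3=0x2c r4=0xb1  N=1 Z=0
after  2: r0=0x91 r1=0x09 r2=0x9a r3=0x2c r4=0xb1  N=1 Z=0
after  3: r0=0x91 r1=0x42 r2=0x9a r3=0x2c r4=0xb1  N=0 Z=0
after  4: r0=0x91 r1=0x42 r2=0x9a r3=0x0b r4=0xb1  N=0 Z=0
after  5: r0=0xa8 r1=0x42 r2=0x9a r3=0x0b r4=0xb1  N=1 Z=0
-- IRQ taken; context saved, return-PC = 6 --

K = 5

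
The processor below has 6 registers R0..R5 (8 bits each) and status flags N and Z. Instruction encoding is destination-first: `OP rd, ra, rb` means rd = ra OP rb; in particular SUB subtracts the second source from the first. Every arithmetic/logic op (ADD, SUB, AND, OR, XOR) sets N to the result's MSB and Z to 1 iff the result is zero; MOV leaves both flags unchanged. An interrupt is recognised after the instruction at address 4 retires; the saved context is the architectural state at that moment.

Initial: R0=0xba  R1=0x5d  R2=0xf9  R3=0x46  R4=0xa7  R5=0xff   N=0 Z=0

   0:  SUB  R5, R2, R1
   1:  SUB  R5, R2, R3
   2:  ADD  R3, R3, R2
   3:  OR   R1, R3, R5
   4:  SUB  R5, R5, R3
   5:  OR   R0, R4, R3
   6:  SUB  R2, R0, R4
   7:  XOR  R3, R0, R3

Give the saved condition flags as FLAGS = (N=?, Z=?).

FLAGS = (N=0, Z=0)

after  0: R0=0xba R1=0x5d R2=0xf9 R3=0x46 R4=0xa7 R5=0x9c  N=1 Z=0
after  1: R0=0xba R1=0x5d R2=0xf9 R3=0x46 R4=0xa7 R5=0xb3  N=1 Z=0
after  2: R0=0xba R1=0x5d R2=0xf9 R3=0x3f R4=0xa7 R5=0xb3  N=0 Z=0
after  3: R0=0xba R1=0xbf R2=0xf9 R3=0x3f R4=0xa7 R5=0xb3  N=1 Z=0
after  4: R0=0xba R1=0xbf R2=0xf9 R3=0x3f R4=0xa7 R5=0x74  N=0 Z=0
-- IRQ taken; context saved, return-PC = 5 --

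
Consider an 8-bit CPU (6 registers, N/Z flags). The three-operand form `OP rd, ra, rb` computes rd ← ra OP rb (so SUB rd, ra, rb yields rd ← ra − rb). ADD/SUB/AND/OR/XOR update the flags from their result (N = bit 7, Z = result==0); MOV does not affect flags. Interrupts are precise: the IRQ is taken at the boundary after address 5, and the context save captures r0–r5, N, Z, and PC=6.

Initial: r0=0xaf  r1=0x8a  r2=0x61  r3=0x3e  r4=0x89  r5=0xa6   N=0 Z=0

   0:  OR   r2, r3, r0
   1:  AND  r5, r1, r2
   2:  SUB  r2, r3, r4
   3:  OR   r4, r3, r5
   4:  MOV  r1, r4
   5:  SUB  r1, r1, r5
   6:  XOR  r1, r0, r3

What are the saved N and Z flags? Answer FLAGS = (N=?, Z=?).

FLAGS = (N=0, Z=0)

after  0: r0=0xaf r1=0x8a r2=0xbf r3=0x3e r4=0x89 r5=0xa6  N=1 Z=0
after  1: r0=0xaf r1=0x8a r2=0xbf r3=0x3e r4=0x89 r5=0x8a  N=1 Z=0
after  2: r0=0xaf r1=0x8a r2=0xb5 r3=0x3e r4=0x89 r5=0x8a  N=1 Z=0
after  3: r0=0xaf r1=0x8a r2=0xb5 r3=0x3e r4=0xbe r5=0x8a  N=1 Z=0
after  4: r0=0xaf r1=0xbe r2=0xb5 r3=0x3e r4=0xbe r5=0x8a  N=1 Z=0
after  5: r0=0xaf r1=0x34 r2=0xb5 r3=0x3e r4=0xbe r5=0x8a  N=0 Z=0
-- IRQ taken; context saved, return-PC = 6 --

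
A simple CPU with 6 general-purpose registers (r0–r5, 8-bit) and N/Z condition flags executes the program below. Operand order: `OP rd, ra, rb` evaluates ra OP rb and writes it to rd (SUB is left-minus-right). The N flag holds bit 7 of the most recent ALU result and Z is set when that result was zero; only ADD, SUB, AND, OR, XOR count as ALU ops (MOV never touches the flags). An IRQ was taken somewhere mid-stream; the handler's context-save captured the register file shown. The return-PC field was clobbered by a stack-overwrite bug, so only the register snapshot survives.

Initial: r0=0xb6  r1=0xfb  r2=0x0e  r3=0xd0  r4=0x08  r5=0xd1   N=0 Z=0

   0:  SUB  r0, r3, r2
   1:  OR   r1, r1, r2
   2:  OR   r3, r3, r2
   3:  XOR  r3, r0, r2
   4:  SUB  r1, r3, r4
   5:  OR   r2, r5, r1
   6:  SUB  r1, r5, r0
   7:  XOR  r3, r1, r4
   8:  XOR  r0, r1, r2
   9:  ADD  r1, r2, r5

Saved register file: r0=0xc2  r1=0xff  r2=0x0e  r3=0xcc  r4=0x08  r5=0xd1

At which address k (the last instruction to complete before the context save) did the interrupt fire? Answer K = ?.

after  0: r0=0xc2 r1=0xfb r2=0x0e r3=0xd0 r4=0x08 r5=0xd1  N=1 Z=0
after  1: r0=0xc2 r1=0xff r2=0x0e r3=0xd0 r4=0x08 r5=0xd1  N=1 Z=0
after  2: r0=0xc2 r1=0xff r2=0x0e r3=0xde r4=0x08 r5=0xd1  N=1 Z=0
after  3: r0=0xc2 r1=0xff r2=0x0e r3=0xcc r4=0x08 r5=0xd1  N=1 Z=0
-- IRQ taken; context saved, return-PC = 4 --

K = 3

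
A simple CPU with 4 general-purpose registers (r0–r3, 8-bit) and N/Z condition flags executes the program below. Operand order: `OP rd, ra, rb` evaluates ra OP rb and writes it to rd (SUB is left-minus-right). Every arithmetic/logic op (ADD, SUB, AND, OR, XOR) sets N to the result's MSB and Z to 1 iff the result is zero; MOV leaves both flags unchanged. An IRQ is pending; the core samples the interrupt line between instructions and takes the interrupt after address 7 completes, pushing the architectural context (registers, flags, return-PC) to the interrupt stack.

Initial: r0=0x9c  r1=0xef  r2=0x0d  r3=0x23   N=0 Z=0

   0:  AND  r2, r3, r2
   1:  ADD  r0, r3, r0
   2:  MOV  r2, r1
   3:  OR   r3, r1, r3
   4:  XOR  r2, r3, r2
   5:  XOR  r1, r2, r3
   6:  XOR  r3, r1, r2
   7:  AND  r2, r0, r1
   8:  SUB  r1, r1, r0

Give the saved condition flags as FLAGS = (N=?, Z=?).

after  0: r0=0x9c r1=0xef r2=0x01 r3=0x23  N=0 Z=0
after  1: r0=0xbf r1=0xef r2=0x01 r3=0x23  N=1 Z=0
after  2: r0=0xbf r1=0xef r2=0xef r3=0x23  N=1 Z=0
after  3: r0=0xbf r1=0xef r2=0xef r3=0xef  N=1 Z=0
after  4: r0=0xbf r1=0xef r2=0x00 r3=0xef  N=0 Z=1
after  5: r0=0xbf r1=0xef r2=0x00 r3=0xef  N=1 Z=0
after  6: r0=0xbf r1=0xef r2=0x00 r3=0xef  N=1 Z=0
after  7: r0=0xbf r1=0xef r2=0xaf r3=0xef  N=1 Z=0
-- IRQ taken; context saved, return-PC = 8 --

FLAGS = (N=1, Z=0)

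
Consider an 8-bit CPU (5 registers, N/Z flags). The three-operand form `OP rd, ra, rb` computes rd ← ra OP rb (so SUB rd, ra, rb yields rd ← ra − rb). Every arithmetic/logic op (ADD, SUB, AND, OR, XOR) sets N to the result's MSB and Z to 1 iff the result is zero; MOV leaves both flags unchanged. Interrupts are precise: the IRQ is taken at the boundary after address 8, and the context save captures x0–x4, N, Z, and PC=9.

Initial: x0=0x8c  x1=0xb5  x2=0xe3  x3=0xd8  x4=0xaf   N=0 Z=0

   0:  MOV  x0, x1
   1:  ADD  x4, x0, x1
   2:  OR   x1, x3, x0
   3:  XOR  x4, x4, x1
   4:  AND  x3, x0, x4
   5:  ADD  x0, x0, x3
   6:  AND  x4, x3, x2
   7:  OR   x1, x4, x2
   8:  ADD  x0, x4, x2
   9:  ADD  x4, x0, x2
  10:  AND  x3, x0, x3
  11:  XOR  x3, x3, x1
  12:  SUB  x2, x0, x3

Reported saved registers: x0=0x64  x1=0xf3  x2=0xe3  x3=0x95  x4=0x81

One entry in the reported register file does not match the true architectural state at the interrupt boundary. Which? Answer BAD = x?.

BAD = x1

after  0: x0=0xb5 x1=0xb5 x2=0xe3 x3=0xd8 x4=0xaf  N=0 Z=0
after  1: x0=0xb5 x1=0xb5 x2=0xe3 x3=0xd8 x4=0x6a  N=0 Z=0
after  2: x0=0xb5 x1=0xfd x2=0xe3 x3=0xd8 x4=0x6a  N=1 Z=0
after  3: x0=0xb5 x1=0xfd x2=0xe3 x3=0xd8 x4=0x97  N=1 Z=0
after  4: x0=0xb5 x1=0xfd x2=0xe3 x3=0x95 x4=0x97  N=1 Z=0
after  5: x0=0x4a x1=0xfd x2=0xe3 x3=0x95 x4=0x97  N=0 Z=0
after  6: x0=0x4a x1=0xfd x2=0xe3 x3=0x95 x4=0x81  N=1 Z=0
after  7: x0=0x4a x1=0xe3 x2=0xe3 x3=0x95 x4=0x81  N=1 Z=0
after  8: x0=0x64 x1=0xe3 x2=0xe3 x3=0x95 x4=0x81  N=0 Z=0
-- IRQ taken; context saved, return-PC = 9 --
mismatch: x1: reported 0xf3 vs actual 0xe3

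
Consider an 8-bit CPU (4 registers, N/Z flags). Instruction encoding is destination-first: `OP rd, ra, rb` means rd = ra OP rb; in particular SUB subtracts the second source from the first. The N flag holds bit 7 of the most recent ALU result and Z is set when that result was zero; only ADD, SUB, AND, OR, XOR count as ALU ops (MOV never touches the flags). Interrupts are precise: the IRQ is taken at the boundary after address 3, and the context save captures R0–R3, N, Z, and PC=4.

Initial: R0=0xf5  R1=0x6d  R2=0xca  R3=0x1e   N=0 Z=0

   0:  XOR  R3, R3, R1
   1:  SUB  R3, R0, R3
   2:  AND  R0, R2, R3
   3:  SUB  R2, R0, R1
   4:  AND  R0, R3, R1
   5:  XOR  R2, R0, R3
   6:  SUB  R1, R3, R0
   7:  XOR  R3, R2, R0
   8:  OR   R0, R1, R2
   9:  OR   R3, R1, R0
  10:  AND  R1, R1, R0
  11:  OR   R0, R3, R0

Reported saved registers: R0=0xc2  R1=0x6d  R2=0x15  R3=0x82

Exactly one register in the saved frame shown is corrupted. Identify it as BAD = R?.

BAD = R0

after  0: R0=0xf5 R1=0x6d R2=0xca R3=0x73  N=0 Z=0
after  1: R0=0xf5 R1=0x6d R2=0xca R3=0x82  N=1 Z=0
after  2: R0=0x82 R1=0x6d R2=0xca R3=0x82  N=1 Z=0
after  3: R0=0x82 R1=0x6d R2=0x15 R3=0x82  N=0 Z=0
-- IRQ taken; context saved, return-PC = 4 --
mismatch: R0: reported 0xc2 vs actual 0x82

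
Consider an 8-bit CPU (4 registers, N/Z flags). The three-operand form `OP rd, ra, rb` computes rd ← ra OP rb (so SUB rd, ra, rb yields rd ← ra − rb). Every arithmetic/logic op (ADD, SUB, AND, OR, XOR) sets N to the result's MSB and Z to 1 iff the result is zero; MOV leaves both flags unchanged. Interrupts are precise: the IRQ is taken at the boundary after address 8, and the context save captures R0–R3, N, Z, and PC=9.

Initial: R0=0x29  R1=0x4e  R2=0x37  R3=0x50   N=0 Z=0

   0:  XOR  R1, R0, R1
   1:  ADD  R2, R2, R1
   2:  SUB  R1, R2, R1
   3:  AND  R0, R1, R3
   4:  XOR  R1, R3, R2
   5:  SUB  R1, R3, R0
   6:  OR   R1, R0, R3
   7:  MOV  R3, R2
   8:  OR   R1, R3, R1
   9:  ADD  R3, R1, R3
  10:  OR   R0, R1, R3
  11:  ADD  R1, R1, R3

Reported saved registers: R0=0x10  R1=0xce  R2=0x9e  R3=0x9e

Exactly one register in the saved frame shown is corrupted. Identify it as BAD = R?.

BAD = R1

after  0: R0=0x29 R1=0x67 R2=0x37 R3=0x50  N=0 Z=0
after  1: R0=0x29 R1=0x67 R2=0x9e R3=0x50  N=1 Z=0
after  2: R0=0x29 R1=0x37 R2=0x9e R3=0x50  N=0 Z=0
after  3: R0=0x10 R1=0x37 R2=0x9e R3=0x50  N=0 Z=0
after  4: R0=0x10 R1=0xce R2=0x9e R3=0x50  N=1 Z=0
after  5: R0=0x10 R1=0x40 R2=0x9e R3=0x50  N=0 Z=0
after  6: R0=0x10 R1=0x50 R2=0x9e R3=0x50  N=0 Z=0
after  7: R0=0x10 R1=0x50 R2=0x9e R3=0x9e  N=0 Z=0
after  8: R0=0x10 R1=0xde R2=0x9e R3=0x9e  N=1 Z=0
-- IRQ taken; context saved, return-PC = 9 --
mismatch: R1: reported 0xce vs actual 0xde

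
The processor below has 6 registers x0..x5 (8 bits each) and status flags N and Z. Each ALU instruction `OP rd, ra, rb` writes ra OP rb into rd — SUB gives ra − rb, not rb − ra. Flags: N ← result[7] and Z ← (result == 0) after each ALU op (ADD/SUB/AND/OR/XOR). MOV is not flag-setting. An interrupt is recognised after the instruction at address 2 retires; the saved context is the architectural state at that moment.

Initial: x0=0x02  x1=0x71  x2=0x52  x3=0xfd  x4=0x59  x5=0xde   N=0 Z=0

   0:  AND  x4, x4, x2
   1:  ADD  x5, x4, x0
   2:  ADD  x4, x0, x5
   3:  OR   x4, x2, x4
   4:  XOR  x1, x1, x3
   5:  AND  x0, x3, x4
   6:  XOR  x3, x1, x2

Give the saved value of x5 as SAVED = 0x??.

after  0: x0=0x02 x1=0x71 x2=0x52 x3=0xfd x4=0x50 x5=0xde  N=0 Z=0
after  1: x0=0x02 x1=0x71 x2=0x52 x3=0xfd x4=0x50 x5=0x52  N=0 Z=0
after  2: x0=0x02 x1=0x71 x2=0x52 x3=0xfd x4=0x54 x5=0x52  N=0 Z=0
-- IRQ taken; context saved, return-PC = 3 --

SAVED = 0x52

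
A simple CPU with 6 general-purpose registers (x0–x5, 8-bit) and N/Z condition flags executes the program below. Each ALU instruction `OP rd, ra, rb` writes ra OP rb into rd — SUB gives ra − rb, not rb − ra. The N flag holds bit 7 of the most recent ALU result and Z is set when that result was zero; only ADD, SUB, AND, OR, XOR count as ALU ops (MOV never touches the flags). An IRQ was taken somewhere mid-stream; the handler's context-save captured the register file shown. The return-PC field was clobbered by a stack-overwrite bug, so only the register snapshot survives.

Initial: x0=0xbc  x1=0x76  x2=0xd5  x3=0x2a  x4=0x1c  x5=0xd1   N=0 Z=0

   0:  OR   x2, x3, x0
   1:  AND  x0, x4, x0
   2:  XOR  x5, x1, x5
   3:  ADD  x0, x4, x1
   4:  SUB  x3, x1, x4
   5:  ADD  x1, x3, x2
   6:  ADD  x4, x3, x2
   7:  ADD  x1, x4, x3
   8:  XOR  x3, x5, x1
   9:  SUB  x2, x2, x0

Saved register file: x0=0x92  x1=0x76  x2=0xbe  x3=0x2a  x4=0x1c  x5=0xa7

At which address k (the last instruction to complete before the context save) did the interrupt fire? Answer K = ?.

after  0: x0=0xbc x1=0x76 x2=0xbe x3=0x2a x4=0x1c x5=0xd1  N=1 Z=0
after  1: x0=0x1c x1=0x76 x2=0xbe x3=0x2a x4=0x1c x5=0xd1  N=0 Z=0
after  2: x0=0x1c x1=0x76 x2=0xbe x3=0x2a x4=0x1c x5=0xa7  N=1 Z=0
after  3: x0=0x92 x1=0x76 x2=0xbe x3=0x2a x4=0x1c x5=0xa7  N=1 Z=0
-- IRQ taken; context saved, return-PC = 4 --

K = 3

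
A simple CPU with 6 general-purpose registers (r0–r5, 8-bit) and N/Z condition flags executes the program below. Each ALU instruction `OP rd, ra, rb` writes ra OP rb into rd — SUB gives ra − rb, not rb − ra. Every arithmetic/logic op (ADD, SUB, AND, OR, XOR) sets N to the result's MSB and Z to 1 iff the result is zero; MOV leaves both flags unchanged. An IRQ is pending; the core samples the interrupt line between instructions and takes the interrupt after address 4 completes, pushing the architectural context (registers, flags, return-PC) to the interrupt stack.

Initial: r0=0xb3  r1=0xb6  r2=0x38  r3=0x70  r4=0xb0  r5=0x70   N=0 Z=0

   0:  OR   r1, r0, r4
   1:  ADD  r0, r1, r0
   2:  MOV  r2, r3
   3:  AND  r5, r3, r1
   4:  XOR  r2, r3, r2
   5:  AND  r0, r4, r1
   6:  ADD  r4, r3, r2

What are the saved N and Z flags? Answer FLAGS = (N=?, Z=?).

after  0: r0=0xb3 r1=0xb3 r2=0x38 r3=0x70 r4=0xb0 r5=0x70  N=1 Z=0
after  1: r0=0x66 r1=0xb3 r2=0x38 r3=0x70 r4=0xb0 r5=0x70  N=0 Z=0
after  2: r0=0x66 r1=0xb3 r2=0x70 r3=0x70 r4=0xb0 r5=0x70  N=0 Z=0
after  3: r0=0x66 r1=0xb3 r2=0x70 r3=0x70 r4=0xb0 r5=0x30  N=0 Z=0
after  4: r0=0x66 r1=0xb3 r2=0x00 r3=0x70 r4=0xb0 r5=0x30  N=0 Z=1
-- IRQ taken; context saved, return-PC = 5 --

FLAGS = (N=0, Z=1)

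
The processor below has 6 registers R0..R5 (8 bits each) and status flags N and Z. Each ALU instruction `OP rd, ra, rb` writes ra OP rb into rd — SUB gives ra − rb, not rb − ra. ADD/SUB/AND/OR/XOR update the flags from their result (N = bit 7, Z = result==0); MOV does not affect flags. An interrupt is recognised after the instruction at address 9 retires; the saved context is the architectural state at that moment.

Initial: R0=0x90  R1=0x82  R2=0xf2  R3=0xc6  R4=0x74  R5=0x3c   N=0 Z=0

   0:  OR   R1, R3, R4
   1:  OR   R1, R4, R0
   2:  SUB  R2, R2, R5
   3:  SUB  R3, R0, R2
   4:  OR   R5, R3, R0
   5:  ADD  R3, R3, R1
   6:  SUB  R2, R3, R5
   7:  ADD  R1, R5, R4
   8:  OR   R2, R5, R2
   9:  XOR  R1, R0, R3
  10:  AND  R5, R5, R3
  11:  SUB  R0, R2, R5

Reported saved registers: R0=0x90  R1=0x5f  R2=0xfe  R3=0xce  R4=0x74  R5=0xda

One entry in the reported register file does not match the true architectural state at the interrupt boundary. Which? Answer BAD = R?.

BAD = R1

after  0: R0=0x90 R1=0xf6 R2=0xf2 R3=0xc6 R4=0x74 R5=0x3c  N=1 Z=0
after  1: R0=0x90 R1=0xf4 R2=0xf2 R3=0xc6 R4=0x74 R5=0x3c  N=1 Z=0
after  2: R0=0x90 R1=0xf4 R2=0xb6 R3=0xc6 R4=0x74 R5=0x3c  N=1 Z=0
after  3: R0=0x90 R1=0xf4 R2=0xb6 R3=0xda R4=0x74 R5=0x3c  N=1 Z=0
after  4: R0=0x90 R1=0xf4 R2=0xb6 R3=0xda R4=0x74 R5=0xda  N=1 Z=0
after  5: R0=0x90 R1=0xf4 R2=0xb6 R3=0xce R4=0x74 R5=0xda  N=1 Z=0
after  6: R0=0x90 R1=0xf4 R2=0xf4 R3=0xce R4=0x74 R5=0xda  N=1 Z=0
after  7: R0=0x90 R1=0x4e R2=0xf4 R3=0xce R4=0x74 R5=0xda  N=0 Z=0
after  8: R0=0x90 R1=0x4e R2=0xfe R3=0xce R4=0x74 R5=0xda  N=1 Z=0
after  9: R0=0x90 R1=0x5e R2=0xfe R3=0xce R4=0x74 R5=0xda  N=0 Z=0
-- IRQ taken; context saved, return-PC = 10 --
mismatch: R1: reported 0x5f vs actual 0x5e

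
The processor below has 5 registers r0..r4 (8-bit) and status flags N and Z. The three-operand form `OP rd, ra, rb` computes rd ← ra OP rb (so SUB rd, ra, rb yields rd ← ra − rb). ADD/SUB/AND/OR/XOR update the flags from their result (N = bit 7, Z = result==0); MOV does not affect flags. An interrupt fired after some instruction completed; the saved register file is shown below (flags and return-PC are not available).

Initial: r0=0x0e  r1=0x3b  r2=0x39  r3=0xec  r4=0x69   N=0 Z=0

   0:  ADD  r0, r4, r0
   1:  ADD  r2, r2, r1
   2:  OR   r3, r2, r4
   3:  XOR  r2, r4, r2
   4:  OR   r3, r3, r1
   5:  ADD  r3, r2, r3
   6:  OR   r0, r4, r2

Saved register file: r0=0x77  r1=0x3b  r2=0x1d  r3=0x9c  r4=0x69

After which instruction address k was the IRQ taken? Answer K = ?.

K = 5

after  0: r0=0x77 r1=0x3b r2=0x39 r3=0xec r4=0x69  N=0 Z=0
after  1: r0=0x77 r1=0x3b r2=0x74 r3=0xec r4=0x69  N=0 Z=0
after  2: r0=0x77 r1=0x3b r2=0x74 r3=0x7d r4=0x69  N=0 Z=0
after  3: r0=0x77 r1=0x3b r2=0x1d r3=0x7d r4=0x69  N=0 Z=0
after  4: r0=0x77 r1=0x3b r2=0x1d r3=0x7f r4=0x69  N=0 Z=0
after  5: r0=0x77 r1=0x3b r2=0x1d r3=0x9c r4=0x69  N=1 Z=0
-- IRQ taken; context saved, return-PC = 6 --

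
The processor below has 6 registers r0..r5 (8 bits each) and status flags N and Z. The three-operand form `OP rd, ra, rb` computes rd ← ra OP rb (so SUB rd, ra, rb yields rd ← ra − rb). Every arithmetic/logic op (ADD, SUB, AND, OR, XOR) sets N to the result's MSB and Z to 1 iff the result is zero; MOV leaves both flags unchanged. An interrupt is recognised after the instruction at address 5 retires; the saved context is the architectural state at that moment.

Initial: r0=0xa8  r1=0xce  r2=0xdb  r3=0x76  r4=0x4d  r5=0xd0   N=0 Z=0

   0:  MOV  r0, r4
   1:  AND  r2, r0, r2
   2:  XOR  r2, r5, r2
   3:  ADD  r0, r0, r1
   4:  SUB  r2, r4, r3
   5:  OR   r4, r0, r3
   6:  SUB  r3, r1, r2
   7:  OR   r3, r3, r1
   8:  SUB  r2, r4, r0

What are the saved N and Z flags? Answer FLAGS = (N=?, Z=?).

FLAGS = (N=0, Z=0)

after  0: r0=0x4d r1=0xce r2=0xdb r3=0x76 r4=0x4d r5=0xd0  N=0 Z=0
after  1: r0=0x4d r1=0xce r2=0x49 r3=0x76 r4=0x4d r5=0xd0  N=0 Z=0
after  2: r0=0x4d r1=0xce r2=0x99 r3=0x76 r4=0x4d r5=0xd0  N=1 Z=0
after  3: r0=0x1b r1=0xce r2=0x99 r3=0x76 r4=0x4d r5=0xd0  N=0 Z=0
after  4: r0=0x1b r1=0xce r2=0xd7 r3=0x76 r4=0x4d r5=0xd0  N=1 Z=0
after  5: r0=0x1b r1=0xce r2=0xd7 r3=0x76 r4=0x7f r5=0xd0  N=0 Z=0
-- IRQ taken; context saved, return-PC = 6 --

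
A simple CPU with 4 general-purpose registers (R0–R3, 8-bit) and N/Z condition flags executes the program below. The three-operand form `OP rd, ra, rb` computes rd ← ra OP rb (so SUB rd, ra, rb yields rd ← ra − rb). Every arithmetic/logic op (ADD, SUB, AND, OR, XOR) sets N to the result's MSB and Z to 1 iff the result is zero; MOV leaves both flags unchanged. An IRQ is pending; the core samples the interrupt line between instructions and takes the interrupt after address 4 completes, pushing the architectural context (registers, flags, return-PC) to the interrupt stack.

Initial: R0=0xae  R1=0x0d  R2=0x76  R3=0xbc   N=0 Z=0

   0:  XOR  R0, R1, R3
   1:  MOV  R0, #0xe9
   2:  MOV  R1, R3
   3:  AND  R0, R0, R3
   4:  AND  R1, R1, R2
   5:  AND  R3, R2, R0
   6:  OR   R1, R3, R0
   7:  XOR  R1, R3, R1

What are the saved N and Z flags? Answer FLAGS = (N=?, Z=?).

after  0: R0=0xb1 R1=0x0d R2=0x76 R3=0xbc  N=1 Z=0
after  1: R0=0xe9 R1=0x0d R2=0x76 R3=0xbc  N=1 Z=0
after  2: R0=0xe9 R1=0xbc R2=0x76 R3=0xbc  N=1 Z=0
after  3: R0=0xa8 R1=0xbc R2=0x76 R3=0xbc  N=1 Z=0
after  4: R0=0xa8 R1=0x34 R2=0x76 R3=0xbc  N=0 Z=0
-- IRQ taken; context saved, return-PC = 5 --

FLAGS = (N=0, Z=0)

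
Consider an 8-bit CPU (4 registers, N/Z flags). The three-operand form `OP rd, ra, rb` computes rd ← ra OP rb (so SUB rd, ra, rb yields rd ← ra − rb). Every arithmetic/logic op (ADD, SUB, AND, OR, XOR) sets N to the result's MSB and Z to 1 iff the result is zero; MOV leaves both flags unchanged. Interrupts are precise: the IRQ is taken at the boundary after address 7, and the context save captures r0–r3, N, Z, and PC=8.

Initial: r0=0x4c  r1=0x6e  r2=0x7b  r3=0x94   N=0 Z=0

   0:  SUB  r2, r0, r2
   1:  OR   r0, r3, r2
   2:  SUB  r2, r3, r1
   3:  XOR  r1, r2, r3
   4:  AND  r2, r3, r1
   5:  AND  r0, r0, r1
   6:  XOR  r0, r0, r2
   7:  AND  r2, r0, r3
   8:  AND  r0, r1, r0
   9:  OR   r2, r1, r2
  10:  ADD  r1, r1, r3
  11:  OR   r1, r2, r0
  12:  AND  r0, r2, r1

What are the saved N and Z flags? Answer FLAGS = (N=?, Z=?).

FLAGS = (N=0, Z=1)

after  0: r0=0x4c r1=0x6e r2=0xd1 r3=0x94  N=1 Z=0
after  1: r0=0xd5 r1=0x6e r2=0xd1 r3=0x94  N=1 Z=0
after  2: r0=0xd5 r1=0x6e r2=0x26 r3=0x94  N=0 Z=0
after  3: r0=0xd5 r1=0xb2 r2=0x26 r3=0x94  N=1 Z=0
after  4: r0=0xd5 r1=0xb2 r2=0x90 r3=0x94  N=1 Z=0
after  5: r0=0x90 r1=0xb2 r2=0x90 r3=0x94  N=1 Z=0
after  6: r0=0x00 r1=0xb2 r2=0x90 r3=0x94  N=0 Z=1
after  7: r0=0x00 r1=0xb2 r2=0x00 r3=0x94  N=0 Z=1
-- IRQ taken; context saved, return-PC = 8 --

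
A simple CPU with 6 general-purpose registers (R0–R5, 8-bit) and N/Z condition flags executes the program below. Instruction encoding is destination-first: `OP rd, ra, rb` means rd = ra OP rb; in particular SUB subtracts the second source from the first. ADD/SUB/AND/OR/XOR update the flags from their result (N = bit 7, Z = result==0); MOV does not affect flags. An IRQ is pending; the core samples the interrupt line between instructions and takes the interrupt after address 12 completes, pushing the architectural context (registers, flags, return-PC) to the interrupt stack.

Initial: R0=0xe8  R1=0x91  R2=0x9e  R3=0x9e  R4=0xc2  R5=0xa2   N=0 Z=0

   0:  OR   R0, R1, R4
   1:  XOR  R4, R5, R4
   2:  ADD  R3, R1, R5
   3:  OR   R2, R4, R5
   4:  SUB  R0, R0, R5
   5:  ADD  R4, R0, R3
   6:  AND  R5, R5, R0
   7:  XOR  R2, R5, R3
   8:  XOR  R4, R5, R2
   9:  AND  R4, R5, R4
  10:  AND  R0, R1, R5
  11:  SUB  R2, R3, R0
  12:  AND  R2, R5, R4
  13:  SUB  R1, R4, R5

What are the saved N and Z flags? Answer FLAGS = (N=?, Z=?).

FLAGS = (N=0, Z=0)

after  0: R0=0xd3 R1=0x91 R2=0x9e R3=0x9e R4=0xc2 R5=0xa2  N=1 Z=0
after  1: R0=0xd3 R1=0x91 R2=0x9e R3=0x9e R4=0x60 R5=0xa2  N=0 Z=0
after  2: R0=0xd3 R1=0x91 R2=0x9e R3=0x33 R4=0x60 R5=0xa2  N=0 Z=0
after  3: R0=0xd3 R1=0x91 R2=0xe2 R3=0x33 R4=0x60 R5=0xa2  N=1 Z=0
after  4: R0=0x31 R1=0x91 R2=0xe2 R3=0x33 R4=0x60 R5=0xa2  N=0 Z=0
after  5: R0=0x31 R1=0x91 R2=0xe2 R3=0x33 R4=0x64 R5=0xa2  N=0 Z=0
after  6: R0=0x31 R1=0x91 R2=0xe2 R3=0x33 R4=0x64 R5=0x20  N=0 Z=0
after  7: R0=0x31 R1=0x91 R2=0x13 R3=0x33 R4=0x64 R5=0x20  N=0 Z=0
after  8: R0=0x31 R1=0x91 R2=0x13 R3=0x33 R4=0x33 R5=0x20  N=0 Z=0
after  9: R0=0x31 R1=0x91 R2=0x13 R3=0x33 R4=0x20 R5=0x20  N=0 Z=0
after 10: R0=0x00 R1=0x91 R2=0x13 R3=0x33 R4=0x20 R5=0x20  N=0 Z=1
after 11: R0=0x00 R1=0x91 R2=0x33 R3=0x33 R4=0x20 R5=0x20  N=0 Z=0
after 12: R0=0x00 R1=0x91 R2=0x20 R3=0x33 R4=0x20 R5=0x20  N=0 Z=0
-- IRQ taken; context saved, return-PC = 13 --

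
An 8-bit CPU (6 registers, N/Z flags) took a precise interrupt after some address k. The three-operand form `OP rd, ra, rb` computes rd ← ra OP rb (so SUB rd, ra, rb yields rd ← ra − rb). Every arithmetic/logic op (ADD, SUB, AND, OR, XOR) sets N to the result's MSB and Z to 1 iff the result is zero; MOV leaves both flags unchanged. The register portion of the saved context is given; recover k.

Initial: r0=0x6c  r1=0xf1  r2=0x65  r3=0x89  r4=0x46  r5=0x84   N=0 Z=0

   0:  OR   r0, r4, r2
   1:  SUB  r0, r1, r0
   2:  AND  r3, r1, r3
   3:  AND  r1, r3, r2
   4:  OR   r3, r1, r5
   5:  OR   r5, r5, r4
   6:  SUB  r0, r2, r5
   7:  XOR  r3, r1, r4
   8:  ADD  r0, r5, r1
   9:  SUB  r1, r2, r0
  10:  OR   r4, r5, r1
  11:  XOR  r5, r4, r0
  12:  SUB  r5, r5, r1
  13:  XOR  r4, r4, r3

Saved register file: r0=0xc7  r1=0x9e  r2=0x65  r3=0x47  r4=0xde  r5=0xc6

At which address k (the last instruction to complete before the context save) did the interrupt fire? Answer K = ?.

after  0: r0=0x67 r1=0xf1 r2=0x65 r3=0x89 r4=0x46 r5=0x84  N=0 Z=0
after  1: r0=0x8a r1=0xf1 r2=0x65 r3=0x89 r4=0x46 r5=0x84  N=1 Z=0
after  2: r0=0x8a r1=0xf1 r2=0x65 r3=0x81 r4=0x46 r5=0x84  N=1 Z=0
after  3: r0=0x8a r1=0x01 r2=0x65 r3=0x81 r4=0x46 r5=0x84  N=0 Z=0
after  4: r0=0x8a r1=0x01 r2=0x65 r3=0x85 r4=0x46 r5=0x84  N=1 Z=0
after  5: r0=0x8a r1=0x01 r2=0x65 r3=0x85 r4=0x46 r5=0xc6  N=1 Z=0
after  6: r0=0x9f r1=0x01 r2=0x65 r3=0x85 r4=0x46 r5=0xc6  N=1 Z=0
after  7: r0=0x9f r1=0x01 r2=0x65 r3=0x47 r4=0x46 r5=0xc6  N=0 Z=0
after  8: r0=0xc7 r1=0x01 r2=0x65 r3=0x47 r4=0x46 r5=0xc6  N=1 Z=0
after  9: r0=0xc7 r1=0x9e r2=0x65 r3=0x47 r4=0x46 r5=0xc6  N=1 Z=0
after 10: r0=0xc7 r1=0x9e r2=0x65 r3=0x47 r4=0xde r5=0xc6  N=1 Z=0
-- IRQ taken; context saved, return-PC = 11 --

K = 10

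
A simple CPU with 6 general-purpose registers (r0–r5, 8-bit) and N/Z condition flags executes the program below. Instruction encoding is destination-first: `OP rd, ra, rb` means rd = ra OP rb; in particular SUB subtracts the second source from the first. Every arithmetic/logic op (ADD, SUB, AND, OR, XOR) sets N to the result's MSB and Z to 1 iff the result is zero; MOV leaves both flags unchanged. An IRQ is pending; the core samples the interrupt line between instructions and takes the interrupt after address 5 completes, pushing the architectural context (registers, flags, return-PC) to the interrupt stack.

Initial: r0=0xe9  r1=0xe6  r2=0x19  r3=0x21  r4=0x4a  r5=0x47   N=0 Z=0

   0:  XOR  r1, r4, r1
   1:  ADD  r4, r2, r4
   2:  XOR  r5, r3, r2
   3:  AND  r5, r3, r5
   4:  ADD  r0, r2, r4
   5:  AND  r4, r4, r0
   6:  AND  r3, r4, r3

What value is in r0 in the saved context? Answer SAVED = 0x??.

SAVED = 0x7c

after  0: r0=0xe9 r1=0xac r2=0x19 r3=0x21 r4=0x4a r5=0x47  N=1 Z=0
after  1: r0=0xe9 r1=0xac r2=0x19 r3=0x21 r4=0x63 r5=0x47  N=0 Z=0
after  2: r0=0xe9 r1=0xac r2=0x19 r3=0x21 r4=0x63 r5=0x38  N=0 Z=0
after  3: r0=0xe9 r1=0xac r2=0x19 r3=0x21 r4=0x63 r5=0x20  N=0 Z=0
after  4: r0=0x7c r1=0xac r2=0x19 r3=0x21 r4=0x63 r5=0x20  N=0 Z=0
after  5: r0=0x7c r1=0xac r2=0x19 r3=0x21 r4=0x60 r5=0x20  N=0 Z=0
-- IRQ taken; context saved, return-PC = 6 --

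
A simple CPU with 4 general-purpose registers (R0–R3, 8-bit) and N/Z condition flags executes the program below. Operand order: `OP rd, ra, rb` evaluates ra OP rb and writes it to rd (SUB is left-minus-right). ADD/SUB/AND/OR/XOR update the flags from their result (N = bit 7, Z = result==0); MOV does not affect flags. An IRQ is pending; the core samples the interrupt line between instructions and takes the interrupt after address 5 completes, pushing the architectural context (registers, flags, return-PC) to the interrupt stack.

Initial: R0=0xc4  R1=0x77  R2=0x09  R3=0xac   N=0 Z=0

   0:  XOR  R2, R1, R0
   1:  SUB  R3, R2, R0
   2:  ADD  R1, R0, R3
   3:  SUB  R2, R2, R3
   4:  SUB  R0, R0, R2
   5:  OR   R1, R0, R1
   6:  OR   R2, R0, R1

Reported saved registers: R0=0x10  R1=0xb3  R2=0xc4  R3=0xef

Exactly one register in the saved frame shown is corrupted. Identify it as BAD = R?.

after  0: R0=0xc4 R1=0x77 R2=0xb3 R3=0xac  N=1 Z=0
after  1: R0=0xc4 R1=0x77 R2=0xb3 R3=0xef  N=1 Z=0
after  2: R0=0xc4 R1=0xb3 R2=0xb3 R3=0xef  N=1 Z=0
after  3: R0=0xc4 R1=0xb3 R2=0xc4 R3=0xef  N=1 Z=0
after  4: R0=0x00 R1=0xb3 R2=0xc4 R3=0xef  N=0 Z=1
after  5: R0=0x00 R1=0xb3 R2=0xc4 R3=0xef  N=1 Z=0
-- IRQ taken; context saved, return-PC = 6 --
mismatch: R0: reported 0x10 vs actual 0x00

BAD = R0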